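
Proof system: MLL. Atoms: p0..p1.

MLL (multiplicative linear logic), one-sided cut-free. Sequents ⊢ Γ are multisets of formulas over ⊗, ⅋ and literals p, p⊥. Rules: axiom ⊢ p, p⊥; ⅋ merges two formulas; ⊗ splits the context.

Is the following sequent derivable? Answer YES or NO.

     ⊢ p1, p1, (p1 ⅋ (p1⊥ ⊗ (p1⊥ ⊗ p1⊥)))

Proof tree:
[⅋]  ⊢ p1, p1, (p1 ⅋ (p1⊥ ⊗ (p1⊥ ⊗ p1⊥)))
  [⊗]  ⊢ p1, p1, p1, (p1⊥ ⊗ (p1⊥ ⊗ p1⊥))
    [Ax]  ⊢ p1, p1⊥
    [⊗]  ⊢ p1, p1, (p1⊥ ⊗ p1⊥)
      [Ax]  ⊢ p1, p1⊥
      [Ax]  ⊢ p1, p1⊥

Result: YES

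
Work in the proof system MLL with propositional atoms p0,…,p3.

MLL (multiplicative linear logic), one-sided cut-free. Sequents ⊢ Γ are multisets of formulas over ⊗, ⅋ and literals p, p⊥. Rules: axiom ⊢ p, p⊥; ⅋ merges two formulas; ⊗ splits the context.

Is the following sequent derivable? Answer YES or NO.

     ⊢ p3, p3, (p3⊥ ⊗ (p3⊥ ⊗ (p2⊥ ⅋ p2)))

Derivation trace:
[⊗]  ⊢ p3, p3, (p3⊥ ⊗ (p3⊥ ⊗ (p2⊥ ⅋ p2)))
  [Ax]  ⊢ p3, p3⊥
  [⊗]  ⊢ p3, (p3⊥ ⊗ (p2⊥ ⅋ p2))
    [Ax]  ⊢ p3, p3⊥
    [⅋]  ⊢ (p2⊥ ⅋ p2)
      [Ax]  ⊢ p2, p2⊥

Result: YES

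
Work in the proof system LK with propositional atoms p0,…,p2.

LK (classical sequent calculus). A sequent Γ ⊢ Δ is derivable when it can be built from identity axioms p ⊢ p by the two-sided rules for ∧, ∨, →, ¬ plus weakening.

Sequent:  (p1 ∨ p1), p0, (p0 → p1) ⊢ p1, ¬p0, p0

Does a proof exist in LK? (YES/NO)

Derivation (root first):
[→L] (p1 ∨ p1), p0, (p0 → p1) ⊢ p1, ¬p0, p0
  [∨L] p0, (p1 ∨ p1) ⊢ p1, p0
    [Ax] p1 ⊢ p1
    [WL] p0, p1 ⊢ p0
      [Ax] p0 ⊢ p0
  [WL] p1 ⊢ p0, p1, ¬p0
    [¬R]  ⊢ p0, p1, ¬p0
      [WR] p0 ⊢ p0, p1
        [Ax] p0 ⊢ p0

Result: YES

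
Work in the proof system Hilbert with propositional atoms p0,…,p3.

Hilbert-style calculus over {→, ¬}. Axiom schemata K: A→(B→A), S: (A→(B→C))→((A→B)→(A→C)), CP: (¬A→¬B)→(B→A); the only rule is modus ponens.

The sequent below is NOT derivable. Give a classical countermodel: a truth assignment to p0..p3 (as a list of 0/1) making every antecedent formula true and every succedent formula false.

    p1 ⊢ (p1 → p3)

Truth-table refutation:
  v=0000: Γ:[p1=F] Δ:[(p1 → p3)=T] refutes=False
  v=0001: Γ:[p1=F] Δ:[(p1 → p3)=T] refutes=False
  v=0010: Γ:[p1=F] Δ:[(p1 → p3)=T] refutes=False
  v=0011: Γ:[p1=F] Δ:[(p1 → p3)=T] refutes=False
  v=0100: Γ:[p1=T] Δ:[(p1 → p3)=F] refutes=True  ← countermodel

Result: [0, 1, 0, 0]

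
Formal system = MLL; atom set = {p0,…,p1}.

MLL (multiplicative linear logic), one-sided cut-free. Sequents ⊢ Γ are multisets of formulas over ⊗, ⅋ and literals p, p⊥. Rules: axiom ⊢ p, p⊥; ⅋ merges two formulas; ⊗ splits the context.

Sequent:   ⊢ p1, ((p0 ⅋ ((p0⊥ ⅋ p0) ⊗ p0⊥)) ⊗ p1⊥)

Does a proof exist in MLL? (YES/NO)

Derivation trace:
[⊗]  ⊢ p1, ((p0 ⅋ ((p0⊥ ⅋ p0) ⊗ p0⊥)) ⊗ p1⊥)
  [⅋]  ⊢ (p0 ⅋ ((p0⊥ ⅋ p0) ⊗ p0⊥))
    [⊗]  ⊢ p0, ((p0⊥ ⅋ p0) ⊗ p0⊥)
      [⅋]  ⊢ (p0⊥ ⅋ p0)
        [Ax]  ⊢ p0, p0⊥
      [Ax]  ⊢ p0, p0⊥
  [Ax]  ⊢ p1, p1⊥

Result: YES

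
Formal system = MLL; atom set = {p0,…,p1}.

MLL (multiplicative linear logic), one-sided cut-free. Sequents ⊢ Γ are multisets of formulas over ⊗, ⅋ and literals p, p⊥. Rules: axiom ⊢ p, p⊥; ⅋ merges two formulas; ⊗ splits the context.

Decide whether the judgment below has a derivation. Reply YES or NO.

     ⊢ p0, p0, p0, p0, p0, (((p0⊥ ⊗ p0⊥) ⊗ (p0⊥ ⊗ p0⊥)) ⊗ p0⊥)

Derivation trace:
[⊗]  ⊢ p0, p0, p0, p0, p0, (((p0⊥ ⊗ p0⊥) ⊗ (p0⊥ ⊗ p0⊥)) ⊗ p0⊥)
  [⊗]  ⊢ p0, p0, p0, p0, ((p0⊥ ⊗ p0⊥) ⊗ (p0⊥ ⊗ p0⊥))
    [⊗]  ⊢ p0, p0, (p0⊥ ⊗ p0⊥)
      [Ax]  ⊢ p0, p0⊥
      [Ax]  ⊢ p0, p0⊥
    [⊗]  ⊢ p0, p0, (p0⊥ ⊗ p0⊥)
      [Ax]  ⊢ p0, p0⊥
      [Ax]  ⊢ p0, p0⊥
  [Ax]  ⊢ p0, p0⊥

Result: YES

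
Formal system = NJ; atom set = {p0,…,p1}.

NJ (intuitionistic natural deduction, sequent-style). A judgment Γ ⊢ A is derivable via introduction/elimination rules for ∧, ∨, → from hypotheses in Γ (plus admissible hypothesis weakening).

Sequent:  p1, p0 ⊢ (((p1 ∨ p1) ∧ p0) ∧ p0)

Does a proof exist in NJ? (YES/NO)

Proof tree:
[∧I] p1, p0 ⊢ (((p1 ∨ p1) ∧ p0) ∧ p0)
  [∧I] p1, p0 ⊢ ((p1 ∨ p1) ∧ p0)
    [∨I₁] p1 ⊢ (p1 ∨ p1)
      [Ax] p1 ⊢ p1
    [Ax] p0 ⊢ p0
  [Ax] p0 ⊢ p0

Result: YES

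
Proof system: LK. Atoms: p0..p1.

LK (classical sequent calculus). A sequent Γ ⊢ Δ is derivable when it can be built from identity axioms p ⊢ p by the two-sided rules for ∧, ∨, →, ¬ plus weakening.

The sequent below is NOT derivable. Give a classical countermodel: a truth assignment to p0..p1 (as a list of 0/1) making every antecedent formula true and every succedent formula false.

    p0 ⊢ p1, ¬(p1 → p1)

Search for a countermodel by truth-table:
  v=00: Γ:[p0=F] Δ:[p1=F, ¬(p1 → p1)=F] refutes=False
  v=01: Γ:[p0=F] Δ:[p1=T, ¬(p1 → p1)=F] refutes=False
  v=10: Γ:[p0=T] Δ:[p1=F, ¬(p1 → p1)=F] refutes=True  ← countermodel

Result: [1, 0]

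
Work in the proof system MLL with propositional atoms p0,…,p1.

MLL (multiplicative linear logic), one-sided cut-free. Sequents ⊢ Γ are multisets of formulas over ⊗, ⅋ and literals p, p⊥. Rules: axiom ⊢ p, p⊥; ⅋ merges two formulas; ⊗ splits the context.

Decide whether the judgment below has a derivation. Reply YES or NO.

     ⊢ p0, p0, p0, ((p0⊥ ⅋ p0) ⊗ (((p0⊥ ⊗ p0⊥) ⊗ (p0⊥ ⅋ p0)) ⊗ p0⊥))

Derivation (root first):
[⊗]  ⊢ p0, p0, p0, ((p0⊥ ⅋ p0) ⊗ (((p0⊥ ⊗ p0⊥) ⊗ (p0⊥ ⅋ p0)) ⊗ p0⊥))
  [⅋]  ⊢ (p0⊥ ⅋ p0)
    [Ax]  ⊢ p0, p0⊥
  [⊗]  ⊢ p0, p0, p0, (((p0⊥ ⊗ p0⊥) ⊗ (p0⊥ ⅋ p0)) ⊗ p0⊥)
    [⊗]  ⊢ p0, p0, ((p0⊥ ⊗ p0⊥) ⊗ (p0⊥ ⅋ p0))
      [⊗]  ⊢ p0, p0, (p0⊥ ⊗ p0⊥)
        [Ax]  ⊢ p0, p0⊥
        [Ax]  ⊢ p0, p0⊥
      [⅋]  ⊢ (p0⊥ ⅋ p0)
        [Ax]  ⊢ p0, p0⊥
    [Ax]  ⊢ p0, p0⊥

Result: YES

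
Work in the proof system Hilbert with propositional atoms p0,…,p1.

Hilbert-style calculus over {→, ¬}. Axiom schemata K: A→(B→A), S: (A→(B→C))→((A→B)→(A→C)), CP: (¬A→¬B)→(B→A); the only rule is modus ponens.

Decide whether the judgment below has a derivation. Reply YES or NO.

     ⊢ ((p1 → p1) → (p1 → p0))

Enumerate valuations to refute Γ ⊢ Δ:
  v=00: Γ:[] Δ:[((p1 → p1) → (p1 → p0))=T] refutes=False
  v=01: Γ:[] Δ:[((p1 → p1) → (p1 → p0))=F] refutes=True  ← countermodel

Result: NO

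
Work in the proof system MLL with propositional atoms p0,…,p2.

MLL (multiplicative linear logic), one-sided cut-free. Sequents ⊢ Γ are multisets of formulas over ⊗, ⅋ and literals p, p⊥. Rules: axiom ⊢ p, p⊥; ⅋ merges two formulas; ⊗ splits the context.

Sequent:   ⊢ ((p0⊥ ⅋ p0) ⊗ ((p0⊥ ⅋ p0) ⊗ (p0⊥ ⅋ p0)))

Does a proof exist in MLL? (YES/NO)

Derivation trace:
[⊗]  ⊢ ((p0⊥ ⅋ p0) ⊗ ((p0⊥ ⅋ p0) ⊗ (p0⊥ ⅋ p0)))
  [⅋]  ⊢ (p0⊥ ⅋ p0)
    [Ax]  ⊢ p0, p0⊥
  [⊗]  ⊢ ((p0⊥ ⅋ p0) ⊗ (p0⊥ ⅋ p0))
    [⅋]  ⊢ (p0⊥ ⅋ p0)
      [Ax]  ⊢ p0, p0⊥
    [⅋]  ⊢ (p0⊥ ⅋ p0)
      [Ax]  ⊢ p0, p0⊥

Result: YES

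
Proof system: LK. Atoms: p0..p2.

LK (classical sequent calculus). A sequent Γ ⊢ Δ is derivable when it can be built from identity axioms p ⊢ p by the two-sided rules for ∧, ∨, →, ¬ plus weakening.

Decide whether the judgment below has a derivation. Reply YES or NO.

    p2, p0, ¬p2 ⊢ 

Proof tree:
[¬L] p2, p0, ¬p2 ⊢ 
  [WL] p2, p0 ⊢ p2
    [Ax] p2 ⊢ p2

Result: YES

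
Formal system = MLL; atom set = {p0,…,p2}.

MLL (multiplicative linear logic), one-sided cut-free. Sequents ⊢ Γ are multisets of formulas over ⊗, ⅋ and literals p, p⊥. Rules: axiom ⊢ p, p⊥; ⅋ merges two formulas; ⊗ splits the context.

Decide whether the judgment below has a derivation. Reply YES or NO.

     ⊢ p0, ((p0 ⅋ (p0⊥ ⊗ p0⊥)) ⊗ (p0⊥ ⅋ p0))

Proof tree:
[⊗]  ⊢ p0, ((p0 ⅋ (p0⊥ ⊗ p0⊥)) ⊗ (p0⊥ ⅋ p0))
  [⅋]  ⊢ p0, (p0 ⅋ (p0⊥ ⊗ p0⊥))
    [⊗]  ⊢ p0, p0, (p0⊥ ⊗ p0⊥)
      [Ax]  ⊢ p0, p0⊥
      [Ax]  ⊢ p0, p0⊥
  [⅋]  ⊢ (p0⊥ ⅋ p0)
    [Ax]  ⊢ p0, p0⊥

Result: YES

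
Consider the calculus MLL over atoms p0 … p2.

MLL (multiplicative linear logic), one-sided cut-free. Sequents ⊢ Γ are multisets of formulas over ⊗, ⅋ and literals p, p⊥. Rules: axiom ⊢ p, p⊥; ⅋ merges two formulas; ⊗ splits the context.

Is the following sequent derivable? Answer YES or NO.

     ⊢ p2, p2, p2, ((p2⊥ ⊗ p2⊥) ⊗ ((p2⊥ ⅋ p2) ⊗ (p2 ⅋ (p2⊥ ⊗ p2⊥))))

Proof tree:
[⊗]  ⊢ p2, p2, p2, ((p2⊥ ⊗ p2⊥) ⊗ ((p2⊥ ⅋ p2) ⊗ (p2 ⅋ (p2⊥ ⊗ p2⊥))))
  [⊗]  ⊢ p2, p2, (p2⊥ ⊗ p2⊥)
    [Ax]  ⊢ p2, p2⊥
    [Ax]  ⊢ p2, p2⊥
  [⊗]  ⊢ p2, ((p2⊥ ⅋ p2) ⊗ (p2 ⅋ (p2⊥ ⊗ p2⊥)))
    [⅋]  ⊢ (p2⊥ ⅋ p2)
      [Ax]  ⊢ p2, p2⊥
    [⅋]  ⊢ p2, (p2 ⅋ (p2⊥ ⊗ p2⊥))
      [⊗]  ⊢ p2, p2, (p2⊥ ⊗ p2⊥)
        [Ax]  ⊢ p2, p2⊥
        [Ax]  ⊢ p2, p2⊥

Result: YES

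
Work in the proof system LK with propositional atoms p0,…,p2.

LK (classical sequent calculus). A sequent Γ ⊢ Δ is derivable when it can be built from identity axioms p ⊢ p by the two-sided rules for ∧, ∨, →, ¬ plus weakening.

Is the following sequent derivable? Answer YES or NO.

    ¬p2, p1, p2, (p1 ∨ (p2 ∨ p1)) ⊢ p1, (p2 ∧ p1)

Proof tree:
[∨L] ¬p2, p1, p2, (p1 ∨ (p2 ∨ p1)) ⊢ p1, (p2 ∧ p1)
  [WL] p1, p1 ⊢ p1
    [Ax] p1 ⊢ p1
  [∧R] ¬p2, p2, (p2 ∨ p1) ⊢ (p2 ∧ p1)
    [Ax] p2 ⊢ p2
    [¬L] (p2 ∨ p1), ¬p2 ⊢ p1
      [∨L] (p2 ∨ p1) ⊢ p1, p2
        [Ax] p2 ⊢ p2
        [Ax] p1 ⊢ p1

Result: YES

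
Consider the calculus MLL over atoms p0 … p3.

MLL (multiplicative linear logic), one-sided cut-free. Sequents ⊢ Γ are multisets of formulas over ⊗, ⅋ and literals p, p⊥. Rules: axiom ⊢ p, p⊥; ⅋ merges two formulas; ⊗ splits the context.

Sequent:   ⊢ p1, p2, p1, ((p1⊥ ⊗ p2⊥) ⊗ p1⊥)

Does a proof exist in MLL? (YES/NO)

Derivation trace:
[⊗]  ⊢ p1, p2, p1, ((p1⊥ ⊗ p2⊥) ⊗ p1⊥)
  [⊗]  ⊢ p1, p2, (p1⊥ ⊗ p2⊥)
    [Ax]  ⊢ p1, p1⊥
    [Ax]  ⊢ p2, p2⊥
  [Ax]  ⊢ p1, p1⊥

Result: YES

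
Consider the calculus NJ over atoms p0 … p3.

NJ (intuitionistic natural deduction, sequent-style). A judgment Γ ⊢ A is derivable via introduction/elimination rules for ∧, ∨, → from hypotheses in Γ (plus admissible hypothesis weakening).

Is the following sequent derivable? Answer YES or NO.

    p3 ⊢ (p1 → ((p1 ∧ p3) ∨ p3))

Derivation trace:
[→I] p3 ⊢ (p1 → ((p1 ∧ p3) ∨ p3))
  [∨I₁] p1, p3 ⊢ ((p1 ∧ p3) ∨ p3)
    [∧I] p1, p3 ⊢ (p1 ∧ p3)
      [Ax] p1 ⊢ p1
      [Ax] p3 ⊢ p3

Result: YES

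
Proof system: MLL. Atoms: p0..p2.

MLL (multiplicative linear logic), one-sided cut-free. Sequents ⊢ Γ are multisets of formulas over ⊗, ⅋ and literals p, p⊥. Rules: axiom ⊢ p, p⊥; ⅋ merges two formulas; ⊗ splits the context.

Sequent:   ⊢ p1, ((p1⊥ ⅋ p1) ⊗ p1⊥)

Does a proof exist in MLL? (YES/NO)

Derivation (root first):
[⊗]  ⊢ p1, ((p1⊥ ⅋ p1) ⊗ p1⊥)
  [⅋]  ⊢ (p1⊥ ⅋ p1)
    [Ax]  ⊢ p1, p1⊥
  [Ax]  ⊢ p1, p1⊥

Result: YES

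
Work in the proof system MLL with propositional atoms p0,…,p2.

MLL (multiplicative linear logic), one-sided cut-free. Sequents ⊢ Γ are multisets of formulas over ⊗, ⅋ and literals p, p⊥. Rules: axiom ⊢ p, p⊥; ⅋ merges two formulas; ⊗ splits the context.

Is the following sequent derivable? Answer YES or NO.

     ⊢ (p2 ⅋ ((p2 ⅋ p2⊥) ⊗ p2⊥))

Derivation trace:
[⅋]  ⊢ (p2 ⅋ ((p2 ⅋ p2⊥) ⊗ p2⊥))
  [⊗]  ⊢ p2, ((p2 ⅋ p2⊥) ⊗ p2⊥)
    [⅋]  ⊢ (p2 ⅋ p2⊥)
      [Ax]  ⊢ p2, p2⊥
    [Ax]  ⊢ p2, p2⊥

Result: YES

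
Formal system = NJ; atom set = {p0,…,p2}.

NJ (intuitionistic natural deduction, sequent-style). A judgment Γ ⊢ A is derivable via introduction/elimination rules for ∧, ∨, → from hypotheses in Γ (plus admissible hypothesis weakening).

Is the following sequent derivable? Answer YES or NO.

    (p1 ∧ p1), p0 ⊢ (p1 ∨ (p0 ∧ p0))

Derivation (root first):
[∨I₂] (p1 ∧ p1), p0 ⊢ (p1 ∨ (p0 ∧ p0))
  [∧I] (p1 ∧ p1), p0 ⊢ (p0 ∧ p0)
    [Wk] p0, (p1 ∧ p1) ⊢ p0
      [Ax] p0 ⊢ p0
    [Wk] p0, (p1 ∧ p1) ⊢ p0
      [Ax] p0 ⊢ p0

Result: YES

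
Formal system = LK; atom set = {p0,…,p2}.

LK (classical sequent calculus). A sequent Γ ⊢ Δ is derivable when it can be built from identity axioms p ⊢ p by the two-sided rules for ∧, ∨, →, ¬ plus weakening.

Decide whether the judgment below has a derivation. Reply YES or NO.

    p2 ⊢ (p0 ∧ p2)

Search for a countermodel by truth-table:
  v=000: Γ:[p2=F] Δ:[(p0 ∧ p2)=F] refutes=False
  v=001: Γ:[p2=T] Δ:[(p0 ∧ p2)=F] refutes=True  ← countermodel

Result: NO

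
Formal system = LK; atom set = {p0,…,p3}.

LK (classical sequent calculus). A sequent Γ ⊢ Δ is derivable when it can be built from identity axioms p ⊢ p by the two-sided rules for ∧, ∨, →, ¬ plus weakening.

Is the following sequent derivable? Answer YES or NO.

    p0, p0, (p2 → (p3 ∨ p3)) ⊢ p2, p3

Enumerate valuations to refute Γ ⊢ Δ:
  v=0000: Γ:[p0=F, p0=F, (p2 → (p3 ∨ p3))=T] Δ:[p2=F, p3=F] refutes=False
  v=0001: Γ:[p0=F, p0=F, (p2 → (p3 ∨ p3))=T] Δ:[p2=F, p3=T] refutes=False
  v=0010: Γ:[p0=F, p0=F, (p2 → (p3 ∨ p3))=F] Δ:[p2=T, p3=F] refutes=False
  v=0011: Γ:[p0=F, p0=F, (p2 → (p3 ∨ p3))=T] Δ:[p2=T, p3=T] refutes=False
  v=0100: Γ:[p0=F, p0=F, (p2 → (p3 ∨ p3))=T] Δ:[p2=F, p3=F] refutes=False
  v=0101: Γ:[p0=F, p0=F, (p2 → (p3 ∨ p3))=T] Δ:[p2=F, p3=T] refutes=False
  v=0110: Γ:[p0=F, p0=F, (p2 → (p3 ∨ p3))=F] Δ:[p2=T, p3=F] refutes=False
  v=0111: Γ:[p0=F, p0=F, (p2 → (p3 ∨ p3))=T] Δ:[p2=T, p3=T] refutes=False
  v=1000: Γ:[p0=T, p0=T, (p2 → (p3 ∨ p3))=T] Δ:[p2=F, p3=F] refutes=True  ← countermodel

Result: NO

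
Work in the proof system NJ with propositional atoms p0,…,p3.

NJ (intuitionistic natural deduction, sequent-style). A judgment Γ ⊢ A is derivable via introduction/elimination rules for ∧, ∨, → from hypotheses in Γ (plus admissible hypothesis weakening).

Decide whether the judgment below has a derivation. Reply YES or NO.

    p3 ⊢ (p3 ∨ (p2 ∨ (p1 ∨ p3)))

Derivation trace:
[∨I₂] p3 ⊢ (p3 ∨ (p2 ∨ (p1 ∨ p3)))
  [∨I₂] p3 ⊢ (p2 ∨ (p1 ∨ p3))
    [∨I₂] p3 ⊢ (p1 ∨ p3)
      [Ax] p3 ⊢ p3

Result: YES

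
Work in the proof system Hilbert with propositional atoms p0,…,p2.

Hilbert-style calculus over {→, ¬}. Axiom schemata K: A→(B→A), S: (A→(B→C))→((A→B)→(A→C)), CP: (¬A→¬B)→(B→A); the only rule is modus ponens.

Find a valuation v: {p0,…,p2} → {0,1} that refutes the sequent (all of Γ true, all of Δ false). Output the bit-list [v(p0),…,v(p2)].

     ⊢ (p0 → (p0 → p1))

Truth-table refutation:
  v=000: Γ:[] Δ:[(p0 → (p0 → p1))=T] refutes=False
  v=001: Γ:[] Δ:[(p0 → (p0 → p1))=T] refutes=False
  v=010: Γ:[] Δ:[(p0 → (p0 → p1))=T] refutes=False
  v=011: Γ:[] Δ:[(p0 → (p0 → p1))=T] refutes=False
  v=100: Γ:[] Δ:[(p0 → (p0 → p1))=F] refutes=True  ← countermodel

Result: [1, 0, 0]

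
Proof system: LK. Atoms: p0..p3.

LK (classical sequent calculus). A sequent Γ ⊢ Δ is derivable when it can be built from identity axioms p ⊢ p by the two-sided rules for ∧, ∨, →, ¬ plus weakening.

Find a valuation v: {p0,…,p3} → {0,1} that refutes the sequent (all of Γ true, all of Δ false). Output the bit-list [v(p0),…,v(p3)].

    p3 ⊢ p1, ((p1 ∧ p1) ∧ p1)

Search for a countermodel by truth-table:
  v=0000: Γ:[p3=F] Δ:[p1=F, ((p1 ∧ p1) ∧ p1)=F] refutes=False
  v=0001: Γ:[p3=T] Δ:[p1=F, ((p1 ∧ p1) ∧ p1)=F] refutes=True  ← countermodel

Result: [0, 0, 0, 1]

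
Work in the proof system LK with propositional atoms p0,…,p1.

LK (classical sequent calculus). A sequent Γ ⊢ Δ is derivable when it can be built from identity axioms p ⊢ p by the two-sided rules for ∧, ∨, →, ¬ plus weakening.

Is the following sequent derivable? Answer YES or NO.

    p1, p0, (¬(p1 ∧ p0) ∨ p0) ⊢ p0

Derivation (root first):
[∨L] p1, p0, (¬(p1 ∧ p0) ∨ p0) ⊢ p0
  [¬L] p1, p0, ¬(p1 ∧ p0) ⊢ 
    [∧R] p1, p0 ⊢ (p1 ∧ p0)
      [Ax] p1 ⊢ p1
      [Ax] p0 ⊢ p0
  [Ax] p0 ⊢ p0

Result: YES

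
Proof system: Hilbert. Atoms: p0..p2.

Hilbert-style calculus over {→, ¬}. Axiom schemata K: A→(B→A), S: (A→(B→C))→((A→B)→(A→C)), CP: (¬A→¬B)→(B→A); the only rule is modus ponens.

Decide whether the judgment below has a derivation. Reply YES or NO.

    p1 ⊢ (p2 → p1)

Proof tree:
[MP] p1 ⊢ (p2 → p1)
  [K]  ⊢ (p1 → (p2 → p1))
  [MP] p1 ⊢ p1
    [MP] p1 ⊢ (p1 → p1)
      [K]  ⊢ (p1 → (p1 → p1))
      [Hyp] p1 ⊢ p1
    [Hyp] p1 ⊢ p1

Result: YES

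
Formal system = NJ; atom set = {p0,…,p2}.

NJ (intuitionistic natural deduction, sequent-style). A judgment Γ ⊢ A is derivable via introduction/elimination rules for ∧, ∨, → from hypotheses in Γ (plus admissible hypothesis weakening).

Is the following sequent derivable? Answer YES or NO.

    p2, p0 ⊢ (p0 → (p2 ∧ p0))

Derivation (root first):
[→I] p2, p0 ⊢ (p0 → (p2 ∧ p0))
  [Wk] p2, p0, p0 ⊢ (p2 ∧ p0)
    [∧I] p2, p0 ⊢ (p2 ∧ p0)
      [Ax] p2 ⊢ p2
      [Ax] p0 ⊢ p0

Result: YES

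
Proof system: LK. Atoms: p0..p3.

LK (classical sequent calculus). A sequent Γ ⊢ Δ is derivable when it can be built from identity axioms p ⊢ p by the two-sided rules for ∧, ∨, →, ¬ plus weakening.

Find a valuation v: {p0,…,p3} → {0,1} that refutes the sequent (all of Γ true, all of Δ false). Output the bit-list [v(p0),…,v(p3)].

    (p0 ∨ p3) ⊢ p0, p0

Truth-table refutation:
  v=0000: Γ:[(p0 ∨ p3)=F] Δ:[p0=F, p0=F] refutes=False
  v=0001: Γ:[(p0 ∨ p3)=T] Δ:[p0=F, p0=F] refutes=True  ← countermodel

Result: [0, 0, 0, 1]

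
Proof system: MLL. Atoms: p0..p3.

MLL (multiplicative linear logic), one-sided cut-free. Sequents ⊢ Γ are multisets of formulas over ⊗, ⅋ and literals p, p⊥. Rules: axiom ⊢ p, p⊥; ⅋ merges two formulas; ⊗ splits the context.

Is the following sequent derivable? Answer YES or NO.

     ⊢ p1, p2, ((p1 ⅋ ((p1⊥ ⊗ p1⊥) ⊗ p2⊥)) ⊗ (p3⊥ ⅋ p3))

Proof tree:
[⊗]  ⊢ p1, p2, ((p1 ⅋ ((p1⊥ ⊗ p1⊥) ⊗ p2⊥)) ⊗ (p3⊥ ⅋ p3))
  [⅋]  ⊢ p1, p2, (p1 ⅋ ((p1⊥ ⊗ p1⊥) ⊗ p2⊥))
    [⊗]  ⊢ p1, p1, p2, ((p1⊥ ⊗ p1⊥) ⊗ p2⊥)
      [⊗]  ⊢ p1, p1, (p1⊥ ⊗ p1⊥)
        [Ax]  ⊢ p1, p1⊥
        [Ax]  ⊢ p1, p1⊥
      [Ax]  ⊢ p2, p2⊥
  [⅋]  ⊢ (p3⊥ ⅋ p3)
    [Ax]  ⊢ p3, p3⊥

Result: YES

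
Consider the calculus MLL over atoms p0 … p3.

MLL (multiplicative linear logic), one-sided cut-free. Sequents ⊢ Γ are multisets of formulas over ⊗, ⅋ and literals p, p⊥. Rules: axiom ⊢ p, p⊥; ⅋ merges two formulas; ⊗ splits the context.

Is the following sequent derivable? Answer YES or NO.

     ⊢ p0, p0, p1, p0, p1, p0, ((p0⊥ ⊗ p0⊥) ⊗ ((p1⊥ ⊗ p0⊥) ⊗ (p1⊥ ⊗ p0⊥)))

Derivation (root first):
[⊗]  ⊢ p0, p0, p1, p0, p1, p0, ((p0⊥ ⊗ p0⊥) ⊗ ((p1⊥ ⊗ p0⊥) ⊗ (p1⊥ ⊗ p0⊥)))
  [⊗]  ⊢ p0, p0, (p0⊥ ⊗ p0⊥)
    [Ax]  ⊢ p0, p0⊥
    [Ax]  ⊢ p0, p0⊥
  [⊗]  ⊢ p1, p0, p1, p0, ((p1⊥ ⊗ p0⊥) ⊗ (p1⊥ ⊗ p0⊥))
    [⊗]  ⊢ p1, p0, (p1⊥ ⊗ p0⊥)
      [Ax]  ⊢ p1, p1⊥
      [Ax]  ⊢ p0, p0⊥
    [⊗]  ⊢ p1, p0, (p1⊥ ⊗ p0⊥)
      [Ax]  ⊢ p1, p1⊥
      [Ax]  ⊢ p0, p0⊥

Result: YES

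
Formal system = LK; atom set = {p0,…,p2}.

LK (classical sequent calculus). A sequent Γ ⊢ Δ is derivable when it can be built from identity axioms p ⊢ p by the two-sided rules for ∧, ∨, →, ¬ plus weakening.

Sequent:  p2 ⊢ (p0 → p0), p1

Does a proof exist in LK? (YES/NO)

Derivation trace:
[WR] p2 ⊢ (p0 → p0), p1
  [→R] p2 ⊢ (p0 → p0)
    [WL] p0, p2 ⊢ p0
      [Ax] p0 ⊢ p0

Result: YES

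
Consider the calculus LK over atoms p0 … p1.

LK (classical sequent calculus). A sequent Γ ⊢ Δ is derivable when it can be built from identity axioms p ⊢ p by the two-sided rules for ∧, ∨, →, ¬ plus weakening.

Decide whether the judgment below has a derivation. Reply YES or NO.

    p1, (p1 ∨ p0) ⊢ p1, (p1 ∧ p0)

Derivation trace:
[∨L] p1, (p1 ∨ p0) ⊢ p1, (p1 ∧ p0)
  [Ax] p1 ⊢ p1
  [∧R] p1, p0 ⊢ (p1 ∧ p0)
    [Ax] p1 ⊢ p1
    [Ax] p0 ⊢ p0

Result: YES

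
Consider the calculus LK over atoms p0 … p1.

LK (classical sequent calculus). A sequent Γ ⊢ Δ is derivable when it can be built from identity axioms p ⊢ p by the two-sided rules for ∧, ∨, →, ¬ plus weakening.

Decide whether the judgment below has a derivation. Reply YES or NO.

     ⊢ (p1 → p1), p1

Proof tree:
[WR]  ⊢ (p1 → p1), p1
  [→R]  ⊢ (p1 → p1)
    [Ax] p1 ⊢ p1

Result: YES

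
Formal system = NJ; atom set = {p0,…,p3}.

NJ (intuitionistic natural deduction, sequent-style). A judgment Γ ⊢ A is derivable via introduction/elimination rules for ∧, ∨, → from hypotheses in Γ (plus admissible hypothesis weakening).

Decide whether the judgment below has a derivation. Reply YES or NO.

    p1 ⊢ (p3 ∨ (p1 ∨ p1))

Derivation (root first):
[∨I₂] p1 ⊢ (p3 ∨ (p1 ∨ p1))
  [∨I₁] p1 ⊢ (p1 ∨ p1)
    [Ax] p1 ⊢ p1

Result: YES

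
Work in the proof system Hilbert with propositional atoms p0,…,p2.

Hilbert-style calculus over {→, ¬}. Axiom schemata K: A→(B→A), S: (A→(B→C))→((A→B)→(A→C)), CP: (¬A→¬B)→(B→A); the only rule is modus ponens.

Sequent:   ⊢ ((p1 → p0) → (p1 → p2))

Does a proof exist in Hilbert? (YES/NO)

Truth-table refutation:
  v=000: Γ:[] Δ:[((p1 → p0) → (p1 → p2))=T] refutes=False
  v=001: Γ:[] Δ:[((p1 → p0) → (p1 → p2))=T] refutes=False
  v=010: Γ:[] Δ:[((p1 → p0) → (p1 → p2))=T] refutes=False
  v=011: Γ:[] Δ:[((p1 → p0) → (p1 → p2))=T] refutes=False
  v=100: Γ:[] Δ:[((p1 → p0) → (p1 → p2))=T] refutes=False
  v=101: Γ:[] Δ:[((p1 → p0) → (p1 → p2))=T] refutes=False
  v=110: Γ:[] Δ:[((p1 → p0) → (p1 → p2))=F] refutes=True  ← countermodel

Result: NO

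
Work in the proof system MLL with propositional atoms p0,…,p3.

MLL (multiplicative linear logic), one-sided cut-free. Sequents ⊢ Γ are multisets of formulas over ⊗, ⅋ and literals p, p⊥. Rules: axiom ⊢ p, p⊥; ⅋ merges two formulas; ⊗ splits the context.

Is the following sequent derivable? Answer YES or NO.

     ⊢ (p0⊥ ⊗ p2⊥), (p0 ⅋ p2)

Derivation (root first):
[⅋]  ⊢ (p0⊥ ⊗ p2⊥), (p0 ⅋ p2)
  [⊗]  ⊢ p0, p2, (p0⊥ ⊗ p2⊥)
    [Ax]  ⊢ p0, p0⊥
    [Ax]  ⊢ p2, p2⊥

Result: YES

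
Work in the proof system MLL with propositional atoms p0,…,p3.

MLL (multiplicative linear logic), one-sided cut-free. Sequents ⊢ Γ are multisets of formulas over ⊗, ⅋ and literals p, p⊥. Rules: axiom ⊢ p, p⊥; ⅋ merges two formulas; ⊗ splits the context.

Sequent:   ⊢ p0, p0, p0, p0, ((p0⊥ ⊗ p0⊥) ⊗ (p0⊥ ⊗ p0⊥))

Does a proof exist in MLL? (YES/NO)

Derivation (root first):
[⊗]  ⊢ p0, p0, p0, p0, ((p0⊥ ⊗ p0⊥) ⊗ (p0⊥ ⊗ p0⊥))
  [⊗]  ⊢ p0, p0, (p0⊥ ⊗ p0⊥)
    [Ax]  ⊢ p0, p0⊥
    [Ax]  ⊢ p0, p0⊥
  [⊗]  ⊢ p0, p0, (p0⊥ ⊗ p0⊥)
    [Ax]  ⊢ p0, p0⊥
    [Ax]  ⊢ p0, p0⊥

Result: YES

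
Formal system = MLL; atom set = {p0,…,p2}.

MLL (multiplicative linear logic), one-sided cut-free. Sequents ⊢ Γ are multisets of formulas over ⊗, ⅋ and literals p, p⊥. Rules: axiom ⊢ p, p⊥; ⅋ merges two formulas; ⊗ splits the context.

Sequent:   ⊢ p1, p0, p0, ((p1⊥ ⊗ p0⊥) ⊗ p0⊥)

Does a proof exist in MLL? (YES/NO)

Proof tree:
[⊗]  ⊢ p1, p0, p0, ((p1⊥ ⊗ p0⊥) ⊗ p0⊥)
  [⊗]  ⊢ p1, p0, (p1⊥ ⊗ p0⊥)
    [Ax]  ⊢ p1, p1⊥
    [Ax]  ⊢ p0, p0⊥
  [Ax]  ⊢ p0, p0⊥

Result: YES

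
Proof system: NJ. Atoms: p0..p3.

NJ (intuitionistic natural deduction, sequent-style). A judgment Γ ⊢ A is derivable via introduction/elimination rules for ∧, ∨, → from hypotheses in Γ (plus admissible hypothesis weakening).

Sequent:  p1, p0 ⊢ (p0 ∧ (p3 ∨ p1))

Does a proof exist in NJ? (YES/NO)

Derivation trace:
[∧I] p1, p0 ⊢ (p0 ∧ (p3 ∨ p1))
  [Ax] p0 ⊢ p0
  [∨I₂] p1 ⊢ (p3 ∨ p1)
    [Ax] p1 ⊢ p1

Result: YES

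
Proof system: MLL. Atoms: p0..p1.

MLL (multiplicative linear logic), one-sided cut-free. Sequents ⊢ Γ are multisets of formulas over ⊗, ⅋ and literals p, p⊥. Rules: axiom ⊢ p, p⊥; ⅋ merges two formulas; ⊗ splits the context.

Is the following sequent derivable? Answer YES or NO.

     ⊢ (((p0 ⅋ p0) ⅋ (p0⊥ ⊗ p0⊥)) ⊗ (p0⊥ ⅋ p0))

Derivation trace:
[⊗]  ⊢ (((p0 ⅋ p0) ⅋ (p0⊥ ⊗ p0⊥)) ⊗ (p0⊥ ⅋ p0))
  [⅋]  ⊢ ((p0 ⅋ p0) ⅋ (p0⊥ ⊗ p0⊥))
    [⅋]  ⊢ (p0⊥ ⊗ p0⊥), (p0 ⅋ p0)
      [⊗]  ⊢ p0, p0, (p0⊥ ⊗ p0⊥)
        [Ax]  ⊢ p0, p0⊥
        [Ax]  ⊢ p0, p0⊥
  [⅋]  ⊢ (p0⊥ ⅋ p0)
    [Ax]  ⊢ p0, p0⊥

Result: YES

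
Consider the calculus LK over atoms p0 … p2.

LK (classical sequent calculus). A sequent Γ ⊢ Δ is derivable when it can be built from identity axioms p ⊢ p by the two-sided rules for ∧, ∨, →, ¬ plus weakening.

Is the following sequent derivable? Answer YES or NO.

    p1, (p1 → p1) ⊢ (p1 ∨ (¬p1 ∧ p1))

Proof tree:
[→L] p1, (p1 → p1) ⊢ (p1 ∨ (¬p1 ∧ p1))
  [Ax] p1 ⊢ p1
  [∨R] p1 ⊢ (p1 ∨ (¬p1 ∧ p1))
    [∧R] p1 ⊢ p1, (¬p1 ∧ p1)
      [¬R]  ⊢ p1, ¬p1
        [Ax] p1 ⊢ p1
      [Ax] p1 ⊢ p1

Result: YES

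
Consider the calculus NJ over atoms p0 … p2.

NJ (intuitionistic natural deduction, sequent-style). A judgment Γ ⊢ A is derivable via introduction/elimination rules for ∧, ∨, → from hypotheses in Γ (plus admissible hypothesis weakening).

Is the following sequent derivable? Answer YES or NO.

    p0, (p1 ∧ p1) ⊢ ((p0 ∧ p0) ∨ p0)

Proof tree:
[Wk] p0, (p1 ∧ p1) ⊢ ((p0 ∧ p0) ∨ p0)
  [∨I₁] p0 ⊢ ((p0 ∧ p0) ∨ p0)
    [∧I] p0 ⊢ (p0 ∧ p0)
      [Ax] p0 ⊢ p0
      [Ax] p0 ⊢ p0

Result: YES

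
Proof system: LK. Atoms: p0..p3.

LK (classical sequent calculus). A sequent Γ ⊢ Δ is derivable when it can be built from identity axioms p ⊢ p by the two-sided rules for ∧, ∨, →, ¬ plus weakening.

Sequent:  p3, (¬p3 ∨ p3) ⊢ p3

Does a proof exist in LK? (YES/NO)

Proof tree:
[∨L] p3, (¬p3 ∨ p3) ⊢ p3
  [¬L] p3, ¬p3 ⊢ 
    [Ax] p3 ⊢ p3
  [Ax] p3 ⊢ p3

Result: YES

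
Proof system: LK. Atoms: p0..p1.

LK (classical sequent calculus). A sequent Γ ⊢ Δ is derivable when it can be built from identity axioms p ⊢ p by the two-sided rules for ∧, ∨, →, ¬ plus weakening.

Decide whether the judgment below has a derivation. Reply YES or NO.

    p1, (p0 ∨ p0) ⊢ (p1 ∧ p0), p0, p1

Derivation trace:
[WR] p1, (p0 ∨ p0) ⊢ (p1 ∧ p0), p0, p1
  [∨L] p1, (p0 ∨ p0) ⊢ (p1 ∧ p0), p0
    [∧R] p1, p0 ⊢ (p1 ∧ p0)
      [Ax] p1 ⊢ p1
      [Ax] p0 ⊢ p0
    [Ax] p0 ⊢ p0

Result: YES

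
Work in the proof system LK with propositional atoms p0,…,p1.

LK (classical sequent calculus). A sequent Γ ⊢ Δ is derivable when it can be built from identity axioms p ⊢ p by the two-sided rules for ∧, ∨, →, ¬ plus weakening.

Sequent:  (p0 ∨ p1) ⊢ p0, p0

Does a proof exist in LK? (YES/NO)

Search for a countermodel by truth-table:
  v=00: Γ:[(p0 ∨ p1)=F] Δ:[p0=F, p0=F] refutes=False
  v=01: Γ:[(p0 ∨ p1)=T] Δ:[p0=F, p0=F] refutes=True  ← countermodel

Result: NO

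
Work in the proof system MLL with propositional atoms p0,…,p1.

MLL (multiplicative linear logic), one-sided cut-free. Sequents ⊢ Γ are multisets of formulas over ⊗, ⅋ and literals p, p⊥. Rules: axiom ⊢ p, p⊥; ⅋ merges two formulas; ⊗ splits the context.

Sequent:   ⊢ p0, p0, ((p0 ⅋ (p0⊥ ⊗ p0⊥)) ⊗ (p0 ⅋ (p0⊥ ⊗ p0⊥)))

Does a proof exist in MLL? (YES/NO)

Proof tree:
[⊗]  ⊢ p0, p0, ((p0 ⅋ (p0⊥ ⊗ p0⊥)) ⊗ (p0 ⅋ (p0⊥ ⊗ p0⊥)))
  [⅋]  ⊢ p0, (p0 ⅋ (p0⊥ ⊗ p0⊥))
    [⊗]  ⊢ p0, p0, (p0⊥ ⊗ p0⊥)
      [Ax]  ⊢ p0, p0⊥
      [Ax]  ⊢ p0, p0⊥
  [⅋]  ⊢ p0, (p0 ⅋ (p0⊥ ⊗ p0⊥))
    [⊗]  ⊢ p0, p0, (p0⊥ ⊗ p0⊥)
      [Ax]  ⊢ p0, p0⊥
      [Ax]  ⊢ p0, p0⊥

Result: YES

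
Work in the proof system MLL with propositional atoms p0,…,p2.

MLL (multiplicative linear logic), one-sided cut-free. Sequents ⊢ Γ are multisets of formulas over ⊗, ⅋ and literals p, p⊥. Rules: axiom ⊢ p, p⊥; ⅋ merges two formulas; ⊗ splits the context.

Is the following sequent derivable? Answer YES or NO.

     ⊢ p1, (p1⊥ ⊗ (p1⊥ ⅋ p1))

Derivation trace:
[⊗]  ⊢ p1, (p1⊥ ⊗ (p1⊥ ⅋ p1))
  [Ax]  ⊢ p1, p1⊥
  [⅋]  ⊢ (p1⊥ ⅋ p1)
    [Ax]  ⊢ p1, p1⊥

Result: YES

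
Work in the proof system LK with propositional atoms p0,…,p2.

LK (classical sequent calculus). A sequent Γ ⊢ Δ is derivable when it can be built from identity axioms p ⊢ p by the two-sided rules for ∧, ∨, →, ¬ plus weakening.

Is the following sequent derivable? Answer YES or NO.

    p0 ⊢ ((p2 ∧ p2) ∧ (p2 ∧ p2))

Search for a countermodel by truth-table:
  v=000: Γ:[p0=F] Δ:[((p2 ∧ p2) ∧ (p2 ∧ p2))=F] refutes=False
  v=001: Γ:[p0=F] Δ:[((p2 ∧ p2) ∧ (p2 ∧ p2))=T] refutes=False
  v=010: Γ:[p0=F] Δ:[((p2 ∧ p2) ∧ (p2 ∧ p2))=F] refutes=False
  v=011: Γ:[p0=F] Δ:[((p2 ∧ p2) ∧ (p2 ∧ p2))=T] refutes=False
  v=100: Γ:[p0=T] Δ:[((p2 ∧ p2) ∧ (p2 ∧ p2))=F] refutes=True  ← countermodel

Result: NO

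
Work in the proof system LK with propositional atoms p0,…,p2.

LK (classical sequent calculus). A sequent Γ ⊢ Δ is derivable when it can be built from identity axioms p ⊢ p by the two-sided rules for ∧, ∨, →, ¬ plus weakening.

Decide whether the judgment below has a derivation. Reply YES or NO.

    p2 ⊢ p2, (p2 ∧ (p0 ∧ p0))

Proof tree:
[∧R] p2 ⊢ p2, (p2 ∧ (p0 ∧ p0))
  [Ax] p2 ⊢ p2
  [∧R] p2 ⊢ p2, (p0 ∧ p0)
    [WR] p2 ⊢ p2, p0
      [Ax] p2 ⊢ p2
    [WR] p2 ⊢ p2, p0
      [Ax] p2 ⊢ p2

Result: YES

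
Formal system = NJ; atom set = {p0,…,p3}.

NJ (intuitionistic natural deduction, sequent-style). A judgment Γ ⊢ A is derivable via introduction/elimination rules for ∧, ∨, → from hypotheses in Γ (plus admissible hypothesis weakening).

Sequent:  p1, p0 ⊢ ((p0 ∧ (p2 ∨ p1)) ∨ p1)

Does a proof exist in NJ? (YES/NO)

Derivation (root first):
[∨I₁] p1, p0 ⊢ ((p0 ∧ (p2 ∨ p1)) ∨ p1)
  [∧I] p1, p0 ⊢ (p0 ∧ (p2 ∨ p1))
    [Ax] p0 ⊢ p0
    [∨I₂] p1 ⊢ (p2 ∨ p1)
      [Ax] p1 ⊢ p1

Result: YES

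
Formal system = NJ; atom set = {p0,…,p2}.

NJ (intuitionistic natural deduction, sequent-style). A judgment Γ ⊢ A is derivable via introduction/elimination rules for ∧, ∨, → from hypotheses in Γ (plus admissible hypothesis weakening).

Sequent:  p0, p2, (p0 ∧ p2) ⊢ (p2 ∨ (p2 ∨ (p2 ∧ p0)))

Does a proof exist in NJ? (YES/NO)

Proof tree:
[∨I₂] p0, p2, (p0 ∧ p2) ⊢ (p2 ∨ (p2 ∨ (p2 ∧ p0)))
  [∨I₂] p0, p2, (p0 ∧ p2) ⊢ (p2 ∨ (p2 ∧ p0))
    [∧I] p0, p2, (p0 ∧ p2) ⊢ (p2 ∧ p0)
      [Ax] p2 ⊢ p2
      [Wk] p0, (p0 ∧ p2) ⊢ p0
        [Ax] p0 ⊢ p0

Result: YES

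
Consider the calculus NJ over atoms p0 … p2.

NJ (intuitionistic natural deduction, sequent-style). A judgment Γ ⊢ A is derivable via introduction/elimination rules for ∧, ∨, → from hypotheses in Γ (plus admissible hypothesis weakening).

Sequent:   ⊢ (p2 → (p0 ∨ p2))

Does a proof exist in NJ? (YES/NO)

Proof tree:
[→I]  ⊢ (p2 → (p0 ∨ p2))
  [∨I₂] p2 ⊢ (p0 ∨ p2)
    [Ax] p2 ⊢ p2

Result: YES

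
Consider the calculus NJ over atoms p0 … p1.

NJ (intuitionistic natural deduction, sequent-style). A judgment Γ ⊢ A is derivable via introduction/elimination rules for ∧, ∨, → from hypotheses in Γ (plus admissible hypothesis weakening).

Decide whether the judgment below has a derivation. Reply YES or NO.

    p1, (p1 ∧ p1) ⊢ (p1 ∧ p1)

Derivation (root first):
[∧I] p1, (p1 ∧ p1) ⊢ (p1 ∧ p1)
  [Ax] p1 ⊢ p1
  [Wk] p1, (p1 ∧ p1) ⊢ p1
    [Ax] p1 ⊢ p1

Result: YES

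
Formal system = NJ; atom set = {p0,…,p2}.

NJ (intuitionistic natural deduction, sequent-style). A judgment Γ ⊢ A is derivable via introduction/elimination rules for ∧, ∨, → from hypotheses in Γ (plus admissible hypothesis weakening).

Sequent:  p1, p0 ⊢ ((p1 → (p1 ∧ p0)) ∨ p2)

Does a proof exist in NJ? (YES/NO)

Derivation trace:
[∨I₁] p1, p0 ⊢ ((p1 → (p1 ∧ p0)) ∨ p2)
  [→I] p1, p0 ⊢ (p1 → (p1 ∧ p0))
    [Wk] p1, p0, p1 ⊢ (p1 ∧ p0)
      [∧I] p1, p0 ⊢ (p1 ∧ p0)
        [Ax] p1 ⊢ p1
        [Ax] p0 ⊢ p0

Result: YES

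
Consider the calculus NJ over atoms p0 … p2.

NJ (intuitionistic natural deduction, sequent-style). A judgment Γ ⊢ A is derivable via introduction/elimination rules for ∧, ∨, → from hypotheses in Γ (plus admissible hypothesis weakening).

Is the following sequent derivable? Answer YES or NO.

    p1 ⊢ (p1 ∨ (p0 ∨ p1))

Derivation (root first):
[∨I₂] p1 ⊢ (p1 ∨ (p0 ∨ p1))
  [∨I₂] p1 ⊢ (p0 ∨ p1)
    [Ax] p1 ⊢ p1

Result: YES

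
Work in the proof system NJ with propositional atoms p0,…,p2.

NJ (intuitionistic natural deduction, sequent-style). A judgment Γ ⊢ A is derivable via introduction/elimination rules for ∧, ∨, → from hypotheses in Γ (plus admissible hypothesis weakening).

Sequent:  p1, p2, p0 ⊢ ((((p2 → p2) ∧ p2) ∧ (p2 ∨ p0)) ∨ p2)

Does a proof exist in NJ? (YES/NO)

Derivation trace:
[∨I₁] p1, p2, p0 ⊢ ((((p2 → p2) ∧ p2) ∧ (p2 ∨ p0)) ∨ p2)
  [∧I] p1, p2, p0 ⊢ (((p2 → p2) ∧ p2) ∧ (p2 ∨ p0))
    [∧I] p2 ⊢ ((p2 → p2) ∧ p2)
      [→I]  ⊢ (p2 → p2)
        [Ax] p2 ⊢ p2
      [Ax] p2 ⊢ p2
    [Wk] p0, p1 ⊢ (p2 ∨ p0)
      [∨I₂] p0 ⊢ (p2 ∨ p0)
        [Ax] p0 ⊢ p0

Result: YES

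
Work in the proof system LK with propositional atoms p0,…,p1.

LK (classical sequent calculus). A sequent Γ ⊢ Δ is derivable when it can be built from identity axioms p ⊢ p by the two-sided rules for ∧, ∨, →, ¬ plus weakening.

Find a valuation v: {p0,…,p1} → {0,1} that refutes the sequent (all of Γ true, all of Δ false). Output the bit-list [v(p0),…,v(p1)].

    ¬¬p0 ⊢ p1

Truth-table refutation:
  v=00: Γ:[¬¬p0=F] Δ:[p1=F] refutes=False
  v=01: Γ:[¬¬p0=F] Δ:[p1=T] refutes=False
  v=10: Γ:[¬¬p0=T] Δ:[p1=F] refutes=True  ← countermodel

Result: [1, 0]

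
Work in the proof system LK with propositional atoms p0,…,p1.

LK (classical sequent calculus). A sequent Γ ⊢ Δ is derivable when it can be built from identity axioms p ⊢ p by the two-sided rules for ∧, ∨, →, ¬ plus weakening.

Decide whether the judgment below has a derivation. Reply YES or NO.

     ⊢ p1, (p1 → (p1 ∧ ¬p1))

Derivation trace:
[→R]  ⊢ p1, (p1 → (p1 ∧ ¬p1))
  [∧R] p1 ⊢ p1, (p1 ∧ ¬p1)
    [Ax] p1 ⊢ p1
    [¬R]  ⊢ p1, ¬p1
      [Ax] p1 ⊢ p1

Result: YES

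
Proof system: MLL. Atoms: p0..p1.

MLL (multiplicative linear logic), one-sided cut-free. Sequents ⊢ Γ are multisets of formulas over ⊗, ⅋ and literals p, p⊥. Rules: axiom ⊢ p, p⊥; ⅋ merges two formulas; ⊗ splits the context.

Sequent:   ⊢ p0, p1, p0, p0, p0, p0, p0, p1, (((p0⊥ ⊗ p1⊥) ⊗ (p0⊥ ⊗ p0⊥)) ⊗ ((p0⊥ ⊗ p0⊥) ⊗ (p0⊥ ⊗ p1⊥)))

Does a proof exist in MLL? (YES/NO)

Derivation (root first):
[⊗]  ⊢ p0, p1, p0, p0, p0, p0, p0, p1, (((p0⊥ ⊗ p1⊥) ⊗ (p0⊥ ⊗ p0⊥)) ⊗ ((p0⊥ ⊗ p0⊥) ⊗ (p0⊥ ⊗ p1⊥)))
  [⊗]  ⊢ p0, p1, p0, p0, ((p0⊥ ⊗ p1⊥) ⊗ (p0⊥ ⊗ p0⊥))
    [⊗]  ⊢ p0, p1, (p0⊥ ⊗ p1⊥)
      [Ax]  ⊢ p0, p0⊥
      [Ax]  ⊢ p1, p1⊥
    [⊗]  ⊢ p0, p0, (p0⊥ ⊗ p0⊥)
      [Ax]  ⊢ p0, p0⊥
      [Ax]  ⊢ p0, p0⊥
  [⊗]  ⊢ p0, p0, p0, p1, ((p0⊥ ⊗ p0⊥) ⊗ (p0⊥ ⊗ p1⊥))
    [⊗]  ⊢ p0, p0, (p0⊥ ⊗ p0⊥)
      [Ax]  ⊢ p0, p0⊥
      [Ax]  ⊢ p0, p0⊥
    [⊗]  ⊢ p0, p1, (p0⊥ ⊗ p1⊥)
      [Ax]  ⊢ p0, p0⊥
      [Ax]  ⊢ p1, p1⊥

Result: YES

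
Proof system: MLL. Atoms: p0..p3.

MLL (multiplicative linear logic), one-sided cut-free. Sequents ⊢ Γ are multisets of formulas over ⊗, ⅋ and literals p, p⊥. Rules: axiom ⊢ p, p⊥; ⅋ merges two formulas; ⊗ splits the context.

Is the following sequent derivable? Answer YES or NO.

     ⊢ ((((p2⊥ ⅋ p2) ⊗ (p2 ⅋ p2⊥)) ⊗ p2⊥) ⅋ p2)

Derivation trace:
[⅋]  ⊢ ((((p2⊥ ⅋ p2) ⊗ (p2 ⅋ p2⊥)) ⊗ p2⊥) ⅋ p2)
  [⊗]  ⊢ p2, (((p2⊥ ⅋ p2) ⊗ (p2 ⅋ p2⊥)) ⊗ p2⊥)
    [⊗]  ⊢ ((p2⊥ ⅋ p2) ⊗ (p2 ⅋ p2⊥))
      [⅋]  ⊢ (p2⊥ ⅋ p2)
        [Ax]  ⊢ p2, p2⊥
      [⅋]  ⊢ (p2 ⅋ p2⊥)
        [Ax]  ⊢ p2, p2⊥
    [Ax]  ⊢ p2, p2⊥

Result: YES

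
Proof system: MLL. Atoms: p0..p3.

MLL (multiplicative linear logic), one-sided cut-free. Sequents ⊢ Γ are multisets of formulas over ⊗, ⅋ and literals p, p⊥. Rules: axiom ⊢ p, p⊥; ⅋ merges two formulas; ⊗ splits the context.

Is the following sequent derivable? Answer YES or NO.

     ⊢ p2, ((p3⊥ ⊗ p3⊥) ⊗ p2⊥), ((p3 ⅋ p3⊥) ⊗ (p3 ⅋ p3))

Derivation trace:
[⊗]  ⊢ p2, ((p3⊥ ⊗ p3⊥) ⊗ p2⊥), ((p3 ⅋ p3⊥) ⊗ (p3 ⅋ p3))
  [⅋]  ⊢ (p3 ⅋ p3⊥)
    [Ax]  ⊢ p3, p3⊥
  [⅋]  ⊢ p2, ((p3⊥ ⊗ p3⊥) ⊗ p2⊥), (p3 ⅋ p3)
    [⊗]  ⊢ p3, p3, p2, ((p3⊥ ⊗ p3⊥) ⊗ p2⊥)
      [⊗]  ⊢ p3, p3, (p3⊥ ⊗ p3⊥)
        [Ax]  ⊢ p3, p3⊥
        [Ax]  ⊢ p3, p3⊥
      [Ax]  ⊢ p2, p2⊥

Result: YES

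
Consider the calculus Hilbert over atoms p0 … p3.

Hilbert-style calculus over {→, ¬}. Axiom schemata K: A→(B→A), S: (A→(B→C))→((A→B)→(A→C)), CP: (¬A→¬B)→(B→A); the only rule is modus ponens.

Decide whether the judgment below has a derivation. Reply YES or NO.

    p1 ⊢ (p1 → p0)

Enumerate valuations to refute Γ ⊢ Δ:
  v=0000: Γ:[p1=F] Δ:[(p1 → p0)=T] refutes=False
  v=0001: Γ:[p1=F] Δ:[(p1 → p0)=T] refutes=False
  v=0010: Γ:[p1=F] Δ:[(p1 → p0)=T] refutes=False
  v=0011: Γ:[p1=F] Δ:[(p1 → p0)=T] refutes=False
  v=0100: Γ:[p1=T] Δ:[(p1 → p0)=F] refutes=True  ← countermodel

Result: NO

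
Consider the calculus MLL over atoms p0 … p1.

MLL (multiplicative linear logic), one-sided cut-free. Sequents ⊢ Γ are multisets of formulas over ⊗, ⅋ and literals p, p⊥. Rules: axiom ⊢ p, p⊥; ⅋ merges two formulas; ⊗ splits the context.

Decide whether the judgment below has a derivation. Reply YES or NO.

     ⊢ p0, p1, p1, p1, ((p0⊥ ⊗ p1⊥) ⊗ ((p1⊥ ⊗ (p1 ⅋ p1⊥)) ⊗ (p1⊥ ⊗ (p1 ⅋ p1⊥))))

Proof tree:
[⊗]  ⊢ p0, p1, p1, p1, ((p0⊥ ⊗ p1⊥) ⊗ ((p1⊥ ⊗ (p1 ⅋ p1⊥)) ⊗ (p1⊥ ⊗ (p1 ⅋ p1⊥))))
  [⊗]  ⊢ p0, p1, (p0⊥ ⊗ p1⊥)
    [Ax]  ⊢ p0, p0⊥
    [Ax]  ⊢ p1, p1⊥
  [⊗]  ⊢ p1, p1, ((p1⊥ ⊗ (p1 ⅋ p1⊥)) ⊗ (p1⊥ ⊗ (p1 ⅋ p1⊥)))
    [⊗]  ⊢ p1, (p1⊥ ⊗ (p1 ⅋ p1⊥))
      [Ax]  ⊢ p1, p1⊥
      [⅋]  ⊢ (p1 ⅋ p1⊥)
        [Ax]  ⊢ p1, p1⊥
    [⊗]  ⊢ p1, (p1⊥ ⊗ (p1 ⅋ p1⊥))
      [Ax]  ⊢ p1, p1⊥
      [⅋]  ⊢ (p1 ⅋ p1⊥)
        [Ax]  ⊢ p1, p1⊥

Result: YES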